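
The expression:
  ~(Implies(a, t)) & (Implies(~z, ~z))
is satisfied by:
  {a: True, t: False}


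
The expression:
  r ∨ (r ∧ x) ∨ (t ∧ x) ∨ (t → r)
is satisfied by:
  {r: True, x: True, t: False}
  {r: True, t: False, x: False}
  {x: True, t: False, r: False}
  {x: False, t: False, r: False}
  {r: True, x: True, t: True}
  {r: True, t: True, x: False}
  {x: True, t: True, r: False}


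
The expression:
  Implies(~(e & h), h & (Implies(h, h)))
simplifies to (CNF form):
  h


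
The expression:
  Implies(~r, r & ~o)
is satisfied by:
  {r: True}


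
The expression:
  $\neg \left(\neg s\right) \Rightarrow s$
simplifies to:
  $\text{True}$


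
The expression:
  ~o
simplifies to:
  ~o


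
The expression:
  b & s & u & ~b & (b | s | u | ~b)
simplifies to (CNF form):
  False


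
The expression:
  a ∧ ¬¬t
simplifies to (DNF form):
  a ∧ t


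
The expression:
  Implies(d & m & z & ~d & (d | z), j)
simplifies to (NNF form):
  True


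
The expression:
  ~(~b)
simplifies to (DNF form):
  b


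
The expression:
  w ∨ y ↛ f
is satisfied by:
  {y: True, w: True, f: False}
  {w: True, f: False, y: False}
  {y: True, w: True, f: True}
  {w: True, f: True, y: False}
  {y: True, f: False, w: False}


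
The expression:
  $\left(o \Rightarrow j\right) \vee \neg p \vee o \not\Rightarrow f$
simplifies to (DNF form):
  $j \vee \neg f \vee \neg o \vee \neg p$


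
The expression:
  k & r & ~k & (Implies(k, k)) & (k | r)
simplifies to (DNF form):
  False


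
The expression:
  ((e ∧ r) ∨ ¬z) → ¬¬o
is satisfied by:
  {z: True, o: True, e: False, r: False}
  {r: True, z: True, o: True, e: False}
  {z: True, o: True, e: True, r: False}
  {r: True, z: True, o: True, e: True}
  {o: True, r: False, e: False, z: False}
  {o: True, r: True, e: False, z: False}
  {o: True, e: True, r: False, z: False}
  {r: True, o: True, e: True, z: False}
  {z: True, r: False, e: False, o: False}
  {r: True, z: True, e: False, o: False}
  {z: True, e: True, r: False, o: False}


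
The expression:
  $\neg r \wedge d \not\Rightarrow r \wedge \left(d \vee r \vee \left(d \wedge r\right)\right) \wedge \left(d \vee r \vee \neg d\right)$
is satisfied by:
  {d: True, r: False}


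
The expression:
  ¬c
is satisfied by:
  {c: False}


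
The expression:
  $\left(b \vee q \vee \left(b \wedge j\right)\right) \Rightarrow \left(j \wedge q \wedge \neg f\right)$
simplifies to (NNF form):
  $\left(j \vee \neg q\right) \wedge \left(q \vee \neg b\right) \wedge \left(\neg f \vee \neg q\right)$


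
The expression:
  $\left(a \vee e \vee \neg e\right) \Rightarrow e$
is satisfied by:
  {e: True}


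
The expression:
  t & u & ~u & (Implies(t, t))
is never true.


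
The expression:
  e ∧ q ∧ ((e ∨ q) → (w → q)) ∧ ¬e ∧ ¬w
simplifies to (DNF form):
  False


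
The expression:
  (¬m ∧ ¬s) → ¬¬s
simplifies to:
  m ∨ s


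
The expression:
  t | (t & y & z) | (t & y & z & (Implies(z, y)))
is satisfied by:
  {t: True}


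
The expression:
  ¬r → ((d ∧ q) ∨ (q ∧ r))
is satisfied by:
  {r: True, d: True, q: True}
  {r: True, d: True, q: False}
  {r: True, q: True, d: False}
  {r: True, q: False, d: False}
  {d: True, q: True, r: False}


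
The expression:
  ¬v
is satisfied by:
  {v: False}


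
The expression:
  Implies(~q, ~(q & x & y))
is always true.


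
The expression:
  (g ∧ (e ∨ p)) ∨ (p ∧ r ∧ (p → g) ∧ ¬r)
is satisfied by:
  {e: True, p: True, g: True}
  {e: True, g: True, p: False}
  {p: True, g: True, e: False}


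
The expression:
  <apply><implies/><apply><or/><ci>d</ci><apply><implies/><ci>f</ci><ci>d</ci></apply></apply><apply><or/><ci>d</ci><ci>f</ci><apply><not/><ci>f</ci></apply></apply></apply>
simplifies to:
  <true/>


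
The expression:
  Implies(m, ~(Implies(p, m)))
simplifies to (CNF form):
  ~m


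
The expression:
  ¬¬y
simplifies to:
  y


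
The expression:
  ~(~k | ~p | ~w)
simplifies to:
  k & p & w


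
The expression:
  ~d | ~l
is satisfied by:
  {l: False, d: False}
  {d: True, l: False}
  {l: True, d: False}


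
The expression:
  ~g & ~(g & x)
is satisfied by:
  {g: False}


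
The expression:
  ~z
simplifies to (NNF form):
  ~z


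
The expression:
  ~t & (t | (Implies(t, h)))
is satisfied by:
  {t: False}


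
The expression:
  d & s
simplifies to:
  d & s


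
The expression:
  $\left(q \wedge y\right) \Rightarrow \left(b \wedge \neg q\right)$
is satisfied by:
  {q: False, y: False}
  {y: True, q: False}
  {q: True, y: False}


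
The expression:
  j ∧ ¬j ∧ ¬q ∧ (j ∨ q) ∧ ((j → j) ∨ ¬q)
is never true.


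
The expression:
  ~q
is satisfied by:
  {q: False}


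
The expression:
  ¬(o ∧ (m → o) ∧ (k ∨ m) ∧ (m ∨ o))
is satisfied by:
  {k: False, o: False, m: False}
  {m: True, k: False, o: False}
  {k: True, m: False, o: False}
  {m: True, k: True, o: False}
  {o: True, m: False, k: False}


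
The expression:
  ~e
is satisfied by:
  {e: False}


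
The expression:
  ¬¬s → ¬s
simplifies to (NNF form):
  ¬s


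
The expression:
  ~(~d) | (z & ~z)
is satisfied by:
  {d: True}


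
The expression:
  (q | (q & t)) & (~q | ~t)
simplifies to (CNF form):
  q & ~t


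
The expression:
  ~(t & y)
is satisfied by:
  {t: False, y: False}
  {y: True, t: False}
  {t: True, y: False}


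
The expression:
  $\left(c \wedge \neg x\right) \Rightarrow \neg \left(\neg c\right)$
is always true.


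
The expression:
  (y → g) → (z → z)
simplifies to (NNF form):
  True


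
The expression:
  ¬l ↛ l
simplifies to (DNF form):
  True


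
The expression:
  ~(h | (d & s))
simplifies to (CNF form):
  ~h & (~d | ~s)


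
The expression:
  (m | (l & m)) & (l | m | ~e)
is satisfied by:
  {m: True}


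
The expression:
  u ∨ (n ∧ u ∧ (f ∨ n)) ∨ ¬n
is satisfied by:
  {u: True, n: False}
  {n: False, u: False}
  {n: True, u: True}


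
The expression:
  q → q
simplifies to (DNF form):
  True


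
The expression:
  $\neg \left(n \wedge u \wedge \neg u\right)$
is always true.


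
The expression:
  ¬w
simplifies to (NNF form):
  ¬w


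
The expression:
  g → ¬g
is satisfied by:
  {g: False}


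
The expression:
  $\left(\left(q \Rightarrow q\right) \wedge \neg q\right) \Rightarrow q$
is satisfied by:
  {q: True}


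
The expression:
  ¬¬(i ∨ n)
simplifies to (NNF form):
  i ∨ n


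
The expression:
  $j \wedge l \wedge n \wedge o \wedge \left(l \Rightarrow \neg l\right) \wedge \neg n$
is never true.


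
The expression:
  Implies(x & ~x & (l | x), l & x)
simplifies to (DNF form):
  True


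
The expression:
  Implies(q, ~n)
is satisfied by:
  {q: False, n: False}
  {n: True, q: False}
  {q: True, n: False}


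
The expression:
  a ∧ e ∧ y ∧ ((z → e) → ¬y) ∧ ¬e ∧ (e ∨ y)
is never true.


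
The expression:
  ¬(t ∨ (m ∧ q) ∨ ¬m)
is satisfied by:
  {m: True, q: False, t: False}


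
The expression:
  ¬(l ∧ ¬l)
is always true.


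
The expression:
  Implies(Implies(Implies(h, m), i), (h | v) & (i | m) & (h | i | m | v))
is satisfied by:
  {v: True, m: True, h: False, i: False}
  {v: True, m: False, h: False, i: False}
  {m: True, v: False, h: False, i: False}
  {v: False, m: False, h: False, i: False}
  {i: True, v: True, m: True, h: False}
  {i: True, v: True, m: False, h: False}
  {v: True, h: True, m: True, i: False}
  {h: True, m: True, i: False, v: False}
  {i: True, v: True, h: True, m: True}
  {i: True, v: True, h: True, m: False}
  {i: True, h: True, m: True, v: False}
  {i: True, h: True, m: False, v: False}


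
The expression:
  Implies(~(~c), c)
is always true.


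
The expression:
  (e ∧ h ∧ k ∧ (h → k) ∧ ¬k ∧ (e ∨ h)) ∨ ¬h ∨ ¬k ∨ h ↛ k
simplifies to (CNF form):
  ¬h ∨ ¬k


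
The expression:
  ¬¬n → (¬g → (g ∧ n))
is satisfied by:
  {g: True, n: False}
  {n: False, g: False}
  {n: True, g: True}


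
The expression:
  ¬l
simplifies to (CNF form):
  ¬l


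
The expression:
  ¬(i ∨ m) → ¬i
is always true.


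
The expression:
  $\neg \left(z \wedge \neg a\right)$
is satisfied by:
  {a: True, z: False}
  {z: False, a: False}
  {z: True, a: True}


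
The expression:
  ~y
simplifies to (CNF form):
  ~y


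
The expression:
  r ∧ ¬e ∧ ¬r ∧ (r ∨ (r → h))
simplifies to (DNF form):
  False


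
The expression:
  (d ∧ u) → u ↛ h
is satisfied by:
  {u: False, d: False, h: False}
  {h: True, u: False, d: False}
  {d: True, u: False, h: False}
  {h: True, d: True, u: False}
  {u: True, h: False, d: False}
  {h: True, u: True, d: False}
  {d: True, u: True, h: False}


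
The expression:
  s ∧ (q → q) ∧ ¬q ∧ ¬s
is never true.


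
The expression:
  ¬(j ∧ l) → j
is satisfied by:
  {j: True}


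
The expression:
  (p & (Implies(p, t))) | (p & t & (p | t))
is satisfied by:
  {t: True, p: True}


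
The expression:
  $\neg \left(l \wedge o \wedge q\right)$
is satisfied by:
  {l: False, q: False, o: False}
  {o: True, l: False, q: False}
  {q: True, l: False, o: False}
  {o: True, q: True, l: False}
  {l: True, o: False, q: False}
  {o: True, l: True, q: False}
  {q: True, l: True, o: False}


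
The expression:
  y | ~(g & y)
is always true.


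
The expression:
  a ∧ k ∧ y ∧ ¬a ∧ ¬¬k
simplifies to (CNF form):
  False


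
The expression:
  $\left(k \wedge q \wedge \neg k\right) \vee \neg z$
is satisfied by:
  {z: False}


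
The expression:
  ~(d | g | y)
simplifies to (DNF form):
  ~d & ~g & ~y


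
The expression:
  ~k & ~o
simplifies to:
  ~k & ~o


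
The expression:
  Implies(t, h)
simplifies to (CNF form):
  h | ~t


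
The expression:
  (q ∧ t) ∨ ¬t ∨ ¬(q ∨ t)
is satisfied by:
  {q: True, t: False}
  {t: False, q: False}
  {t: True, q: True}


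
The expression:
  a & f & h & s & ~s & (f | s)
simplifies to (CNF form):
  False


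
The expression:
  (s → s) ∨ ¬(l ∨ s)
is always true.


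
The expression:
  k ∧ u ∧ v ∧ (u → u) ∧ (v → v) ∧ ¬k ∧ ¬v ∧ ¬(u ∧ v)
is never true.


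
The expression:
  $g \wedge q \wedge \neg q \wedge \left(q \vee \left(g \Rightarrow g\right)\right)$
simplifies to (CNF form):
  $\text{False}$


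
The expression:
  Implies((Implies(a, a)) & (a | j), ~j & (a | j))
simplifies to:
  ~j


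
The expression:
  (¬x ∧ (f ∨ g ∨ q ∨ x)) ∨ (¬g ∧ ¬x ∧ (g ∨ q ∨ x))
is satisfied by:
  {q: True, g: True, f: True, x: False}
  {q: True, g: True, x: False, f: False}
  {q: True, f: True, x: False, g: False}
  {q: True, x: False, f: False, g: False}
  {g: True, f: True, x: False, q: False}
  {g: True, x: False, f: False, q: False}
  {f: True, g: False, x: False, q: False}


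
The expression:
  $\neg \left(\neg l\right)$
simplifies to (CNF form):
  $l$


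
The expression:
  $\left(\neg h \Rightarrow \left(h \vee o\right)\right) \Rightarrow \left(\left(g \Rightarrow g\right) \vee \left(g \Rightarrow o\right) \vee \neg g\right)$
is always true.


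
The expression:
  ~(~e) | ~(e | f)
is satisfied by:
  {e: True, f: False}
  {f: False, e: False}
  {f: True, e: True}


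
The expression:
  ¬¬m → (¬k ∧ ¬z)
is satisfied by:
  {k: False, m: False, z: False}
  {z: True, k: False, m: False}
  {k: True, z: False, m: False}
  {z: True, k: True, m: False}
  {m: True, z: False, k: False}


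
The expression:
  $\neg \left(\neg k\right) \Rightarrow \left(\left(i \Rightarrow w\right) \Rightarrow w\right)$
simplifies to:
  $i \vee w \vee \neg k$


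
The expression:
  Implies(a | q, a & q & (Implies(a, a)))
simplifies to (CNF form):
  (a | ~a) & (a | ~q) & (q | ~a) & (q | ~q)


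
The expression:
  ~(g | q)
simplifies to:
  ~g & ~q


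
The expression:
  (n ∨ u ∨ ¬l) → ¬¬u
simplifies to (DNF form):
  u ∨ (l ∧ ¬n)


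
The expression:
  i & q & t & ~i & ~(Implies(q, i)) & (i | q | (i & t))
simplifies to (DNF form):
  False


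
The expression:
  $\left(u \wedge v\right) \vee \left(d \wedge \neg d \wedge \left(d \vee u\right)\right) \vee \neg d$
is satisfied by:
  {u: True, v: True, d: False}
  {u: True, v: False, d: False}
  {v: True, u: False, d: False}
  {u: False, v: False, d: False}
  {d: True, u: True, v: True}


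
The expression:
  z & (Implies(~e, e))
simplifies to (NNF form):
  e & z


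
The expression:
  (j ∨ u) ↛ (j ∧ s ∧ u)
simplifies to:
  (j ∧ ¬u) ∨ (u ∧ ¬j) ∨ (u ∧ ¬s)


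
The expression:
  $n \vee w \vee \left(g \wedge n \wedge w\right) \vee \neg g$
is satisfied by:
  {n: True, w: True, g: False}
  {n: True, g: False, w: False}
  {w: True, g: False, n: False}
  {w: False, g: False, n: False}
  {n: True, w: True, g: True}
  {n: True, g: True, w: False}
  {w: True, g: True, n: False}


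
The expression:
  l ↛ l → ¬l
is always true.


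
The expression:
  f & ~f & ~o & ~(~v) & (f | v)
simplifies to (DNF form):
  False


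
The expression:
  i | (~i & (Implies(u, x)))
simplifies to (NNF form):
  i | x | ~u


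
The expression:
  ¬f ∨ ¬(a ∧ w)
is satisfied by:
  {w: False, a: False, f: False}
  {f: True, w: False, a: False}
  {a: True, w: False, f: False}
  {f: True, a: True, w: False}
  {w: True, f: False, a: False}
  {f: True, w: True, a: False}
  {a: True, w: True, f: False}


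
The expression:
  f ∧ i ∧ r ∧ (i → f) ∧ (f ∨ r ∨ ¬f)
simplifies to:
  f ∧ i ∧ r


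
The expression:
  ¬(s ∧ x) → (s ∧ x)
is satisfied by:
  {s: True, x: True}


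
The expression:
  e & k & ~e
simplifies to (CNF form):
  False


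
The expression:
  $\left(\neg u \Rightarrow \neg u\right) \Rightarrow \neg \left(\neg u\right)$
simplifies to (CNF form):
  $u$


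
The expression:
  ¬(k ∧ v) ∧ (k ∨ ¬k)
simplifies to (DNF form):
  ¬k ∨ ¬v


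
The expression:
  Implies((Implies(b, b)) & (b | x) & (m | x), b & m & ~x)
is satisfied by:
  {x: False}


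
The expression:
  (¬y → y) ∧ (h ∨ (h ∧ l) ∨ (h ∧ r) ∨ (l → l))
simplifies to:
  y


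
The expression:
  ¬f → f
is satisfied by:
  {f: True}


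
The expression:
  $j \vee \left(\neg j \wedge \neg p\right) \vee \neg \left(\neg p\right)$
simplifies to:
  $\text{True}$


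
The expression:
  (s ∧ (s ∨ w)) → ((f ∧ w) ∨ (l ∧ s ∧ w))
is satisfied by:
  {w: True, f: True, l: True, s: False}
  {w: True, f: True, l: False, s: False}
  {w: True, l: True, s: False, f: False}
  {w: True, l: False, s: False, f: False}
  {f: True, l: True, s: False, w: False}
  {f: True, l: False, s: False, w: False}
  {l: True, f: False, s: False, w: False}
  {l: False, f: False, s: False, w: False}
  {w: True, f: True, s: True, l: True}
  {w: True, f: True, s: True, l: False}
  {w: True, s: True, l: True, f: False}


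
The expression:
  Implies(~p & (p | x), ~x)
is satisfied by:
  {p: True, x: False}
  {x: False, p: False}
  {x: True, p: True}


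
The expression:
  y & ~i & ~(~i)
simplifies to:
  False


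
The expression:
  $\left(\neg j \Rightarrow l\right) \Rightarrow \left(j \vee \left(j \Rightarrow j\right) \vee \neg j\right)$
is always true.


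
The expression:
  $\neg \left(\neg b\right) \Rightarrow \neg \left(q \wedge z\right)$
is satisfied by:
  {q: False, z: False, b: False}
  {b: True, q: False, z: False}
  {z: True, q: False, b: False}
  {b: True, z: True, q: False}
  {q: True, b: False, z: False}
  {b: True, q: True, z: False}
  {z: True, q: True, b: False}


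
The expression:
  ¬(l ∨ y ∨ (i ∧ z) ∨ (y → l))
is never true.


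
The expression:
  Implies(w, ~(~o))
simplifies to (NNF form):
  o | ~w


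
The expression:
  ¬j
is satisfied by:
  {j: False}


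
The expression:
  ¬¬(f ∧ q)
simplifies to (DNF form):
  f ∧ q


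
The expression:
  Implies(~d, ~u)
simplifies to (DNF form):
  d | ~u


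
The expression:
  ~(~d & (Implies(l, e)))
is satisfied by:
  {d: True, l: True, e: False}
  {d: True, l: False, e: False}
  {d: True, e: True, l: True}
  {d: True, e: True, l: False}
  {l: True, e: False, d: False}


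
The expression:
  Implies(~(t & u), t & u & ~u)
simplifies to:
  t & u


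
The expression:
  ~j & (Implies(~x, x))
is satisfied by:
  {x: True, j: False}


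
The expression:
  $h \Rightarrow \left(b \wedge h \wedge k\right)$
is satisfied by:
  {k: True, b: True, h: False}
  {k: True, b: False, h: False}
  {b: True, k: False, h: False}
  {k: False, b: False, h: False}
  {k: True, h: True, b: True}


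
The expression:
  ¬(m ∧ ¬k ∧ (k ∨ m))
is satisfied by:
  {k: True, m: False}
  {m: False, k: False}
  {m: True, k: True}


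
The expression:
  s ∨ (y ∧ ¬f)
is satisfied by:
  {y: True, s: True, f: False}
  {s: True, f: False, y: False}
  {y: True, s: True, f: True}
  {s: True, f: True, y: False}
  {y: True, f: False, s: False}


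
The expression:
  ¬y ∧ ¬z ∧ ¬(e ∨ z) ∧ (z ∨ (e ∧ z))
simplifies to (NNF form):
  False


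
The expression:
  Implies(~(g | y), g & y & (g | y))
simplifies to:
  g | y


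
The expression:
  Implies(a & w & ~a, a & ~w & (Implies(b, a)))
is always true.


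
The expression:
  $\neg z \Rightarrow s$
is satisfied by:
  {z: True, s: True}
  {z: True, s: False}
  {s: True, z: False}


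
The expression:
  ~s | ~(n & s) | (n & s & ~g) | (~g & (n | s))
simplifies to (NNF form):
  ~g | ~n | ~s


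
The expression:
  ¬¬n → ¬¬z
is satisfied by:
  {z: True, n: False}
  {n: False, z: False}
  {n: True, z: True}


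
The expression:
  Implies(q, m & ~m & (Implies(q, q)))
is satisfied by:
  {q: False}


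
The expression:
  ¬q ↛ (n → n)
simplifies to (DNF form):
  False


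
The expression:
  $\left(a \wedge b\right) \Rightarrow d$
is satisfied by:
  {d: True, b: False, a: False}
  {d: False, b: False, a: False}
  {a: True, d: True, b: False}
  {a: True, d: False, b: False}
  {b: True, d: True, a: False}
  {b: True, d: False, a: False}
  {b: True, a: True, d: True}


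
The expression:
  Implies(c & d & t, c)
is always true.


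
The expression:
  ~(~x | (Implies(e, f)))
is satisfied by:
  {e: True, x: True, f: False}


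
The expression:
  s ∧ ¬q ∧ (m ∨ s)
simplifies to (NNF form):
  s ∧ ¬q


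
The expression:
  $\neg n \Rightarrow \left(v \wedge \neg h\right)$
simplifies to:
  $n \vee \left(v \wedge \neg h\right)$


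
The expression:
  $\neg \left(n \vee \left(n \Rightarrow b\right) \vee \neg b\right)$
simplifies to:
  $\text{False}$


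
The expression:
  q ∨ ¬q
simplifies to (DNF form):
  True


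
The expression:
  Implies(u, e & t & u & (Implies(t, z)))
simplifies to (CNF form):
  (e | ~u) & (t | ~u) & (z | ~u)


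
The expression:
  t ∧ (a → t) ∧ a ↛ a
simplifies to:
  False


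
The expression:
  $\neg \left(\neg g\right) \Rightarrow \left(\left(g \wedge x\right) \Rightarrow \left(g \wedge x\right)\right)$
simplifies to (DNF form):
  $\text{True}$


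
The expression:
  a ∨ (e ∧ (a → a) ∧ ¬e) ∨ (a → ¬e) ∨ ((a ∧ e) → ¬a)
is always true.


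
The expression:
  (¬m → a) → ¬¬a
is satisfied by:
  {a: True, m: False}
  {m: False, a: False}
  {m: True, a: True}


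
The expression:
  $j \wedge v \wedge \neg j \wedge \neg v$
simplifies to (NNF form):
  $\text{False}$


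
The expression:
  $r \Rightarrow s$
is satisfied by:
  {s: True, r: False}
  {r: False, s: False}
  {r: True, s: True}


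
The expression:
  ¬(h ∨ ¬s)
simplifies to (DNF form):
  s ∧ ¬h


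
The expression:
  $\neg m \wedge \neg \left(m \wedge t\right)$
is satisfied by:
  {m: False}


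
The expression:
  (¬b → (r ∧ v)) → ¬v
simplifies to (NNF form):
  (¬b ∧ ¬r) ∨ ¬v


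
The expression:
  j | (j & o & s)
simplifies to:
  j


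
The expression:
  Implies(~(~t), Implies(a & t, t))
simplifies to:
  True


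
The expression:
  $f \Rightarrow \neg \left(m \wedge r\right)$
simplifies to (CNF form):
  $\neg f \vee \neg m \vee \neg r$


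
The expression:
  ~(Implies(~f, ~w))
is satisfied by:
  {w: True, f: False}


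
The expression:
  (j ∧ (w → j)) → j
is always true.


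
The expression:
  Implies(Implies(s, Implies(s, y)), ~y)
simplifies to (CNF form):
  ~y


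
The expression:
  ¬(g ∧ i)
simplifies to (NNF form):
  ¬g ∨ ¬i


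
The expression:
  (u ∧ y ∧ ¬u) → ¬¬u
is always true.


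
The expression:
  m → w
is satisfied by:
  {w: True, m: False}
  {m: False, w: False}
  {m: True, w: True}


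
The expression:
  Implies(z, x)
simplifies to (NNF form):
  x | ~z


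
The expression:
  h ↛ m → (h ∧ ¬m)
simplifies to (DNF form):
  True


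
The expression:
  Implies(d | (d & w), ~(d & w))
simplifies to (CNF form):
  ~d | ~w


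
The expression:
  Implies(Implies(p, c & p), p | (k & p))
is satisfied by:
  {p: True}


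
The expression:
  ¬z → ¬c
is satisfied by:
  {z: True, c: False}
  {c: False, z: False}
  {c: True, z: True}


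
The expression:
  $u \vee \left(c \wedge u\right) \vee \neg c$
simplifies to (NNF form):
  $u \vee \neg c$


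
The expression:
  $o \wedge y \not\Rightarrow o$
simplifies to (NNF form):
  $\text{False}$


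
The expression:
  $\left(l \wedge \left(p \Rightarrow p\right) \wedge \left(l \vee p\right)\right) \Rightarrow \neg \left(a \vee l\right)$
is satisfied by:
  {l: False}


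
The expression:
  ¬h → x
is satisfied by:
  {x: True, h: True}
  {x: True, h: False}
  {h: True, x: False}


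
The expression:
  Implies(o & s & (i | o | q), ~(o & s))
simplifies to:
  ~o | ~s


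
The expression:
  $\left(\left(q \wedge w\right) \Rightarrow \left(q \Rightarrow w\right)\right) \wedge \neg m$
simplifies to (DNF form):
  $\neg m$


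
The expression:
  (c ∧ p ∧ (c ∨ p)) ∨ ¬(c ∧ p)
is always true.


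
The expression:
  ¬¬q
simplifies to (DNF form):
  q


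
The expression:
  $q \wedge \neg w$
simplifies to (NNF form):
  $q \wedge \neg w$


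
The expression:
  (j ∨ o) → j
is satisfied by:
  {j: True, o: False}
  {o: False, j: False}
  {o: True, j: True}


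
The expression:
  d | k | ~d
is always true.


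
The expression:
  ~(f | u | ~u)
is never true.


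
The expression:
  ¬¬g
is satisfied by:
  {g: True}


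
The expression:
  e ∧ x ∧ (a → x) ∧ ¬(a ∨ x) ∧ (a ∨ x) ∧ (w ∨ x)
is never true.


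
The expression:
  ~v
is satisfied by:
  {v: False}


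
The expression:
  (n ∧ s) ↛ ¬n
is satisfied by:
  {s: True, n: True}


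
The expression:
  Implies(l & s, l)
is always true.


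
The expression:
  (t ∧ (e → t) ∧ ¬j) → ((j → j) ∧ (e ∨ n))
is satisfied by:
  {n: True, e: True, j: True, t: False}
  {n: True, e: True, j: False, t: False}
  {n: True, j: True, e: False, t: False}
  {n: True, j: False, e: False, t: False}
  {e: True, j: True, n: False, t: False}
  {e: True, n: False, j: False, t: False}
  {e: False, j: True, n: False, t: False}
  {e: False, n: False, j: False, t: False}
  {n: True, t: True, e: True, j: True}
  {n: True, t: True, e: True, j: False}
  {n: True, t: True, j: True, e: False}
  {n: True, t: True, j: False, e: False}
  {t: True, e: True, j: True, n: False}
  {t: True, e: True, j: False, n: False}
  {t: True, j: True, e: False, n: False}


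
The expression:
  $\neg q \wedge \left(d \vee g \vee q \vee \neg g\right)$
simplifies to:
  $\neg q$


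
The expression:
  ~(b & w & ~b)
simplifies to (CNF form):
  True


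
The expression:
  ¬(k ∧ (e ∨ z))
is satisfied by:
  {z: False, k: False, e: False}
  {e: True, z: False, k: False}
  {z: True, e: False, k: False}
  {e: True, z: True, k: False}
  {k: True, e: False, z: False}


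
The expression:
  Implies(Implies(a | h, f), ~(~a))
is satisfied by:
  {a: True, h: True, f: False}
  {a: True, h: False, f: False}
  {f: True, a: True, h: True}
  {f: True, a: True, h: False}
  {h: True, f: False, a: False}


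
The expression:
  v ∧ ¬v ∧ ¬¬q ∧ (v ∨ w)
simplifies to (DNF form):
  False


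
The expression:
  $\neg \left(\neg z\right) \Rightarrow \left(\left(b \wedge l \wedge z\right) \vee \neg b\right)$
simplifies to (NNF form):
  $l \vee \neg b \vee \neg z$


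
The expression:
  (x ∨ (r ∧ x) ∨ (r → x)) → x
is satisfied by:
  {r: True, x: True}
  {r: True, x: False}
  {x: True, r: False}


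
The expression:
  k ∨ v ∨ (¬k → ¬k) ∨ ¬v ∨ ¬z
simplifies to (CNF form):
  True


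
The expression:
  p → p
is always true.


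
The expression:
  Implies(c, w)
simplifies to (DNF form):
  w | ~c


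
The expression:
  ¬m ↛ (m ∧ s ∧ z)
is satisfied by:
  {m: False}


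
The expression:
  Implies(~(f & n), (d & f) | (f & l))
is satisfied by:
  {f: True, n: True, d: True, l: True}
  {f: True, n: True, d: True, l: False}
  {f: True, n: True, l: True, d: False}
  {f: True, n: True, l: False, d: False}
  {f: True, d: True, l: True, n: False}
  {f: True, d: True, l: False, n: False}
  {f: True, d: False, l: True, n: False}


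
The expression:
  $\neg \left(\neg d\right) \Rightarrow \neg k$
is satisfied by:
  {k: False, d: False}
  {d: True, k: False}
  {k: True, d: False}


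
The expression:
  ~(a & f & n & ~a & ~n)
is always true.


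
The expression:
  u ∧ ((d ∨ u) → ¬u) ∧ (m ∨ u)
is never true.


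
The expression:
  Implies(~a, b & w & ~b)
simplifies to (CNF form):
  a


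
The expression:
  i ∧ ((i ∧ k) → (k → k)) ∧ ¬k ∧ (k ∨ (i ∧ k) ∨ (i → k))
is never true.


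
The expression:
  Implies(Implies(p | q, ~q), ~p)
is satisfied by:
  {q: True, p: False}
  {p: False, q: False}
  {p: True, q: True}


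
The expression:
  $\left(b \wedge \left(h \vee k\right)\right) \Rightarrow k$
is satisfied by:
  {k: True, h: False, b: False}
  {h: False, b: False, k: False}
  {b: True, k: True, h: False}
  {b: True, h: False, k: False}
  {k: True, h: True, b: False}
  {h: True, k: False, b: False}
  {b: True, h: True, k: True}


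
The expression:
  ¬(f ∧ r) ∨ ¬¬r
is always true.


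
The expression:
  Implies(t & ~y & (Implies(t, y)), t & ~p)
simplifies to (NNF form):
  True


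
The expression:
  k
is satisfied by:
  {k: True}


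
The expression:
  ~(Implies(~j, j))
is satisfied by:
  {j: False}


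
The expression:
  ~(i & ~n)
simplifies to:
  n | ~i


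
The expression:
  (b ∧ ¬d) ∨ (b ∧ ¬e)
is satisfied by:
  {b: True, e: False, d: False}
  {b: True, d: True, e: False}
  {b: True, e: True, d: False}


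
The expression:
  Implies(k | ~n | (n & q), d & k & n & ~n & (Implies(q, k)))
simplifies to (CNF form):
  n & ~k & ~q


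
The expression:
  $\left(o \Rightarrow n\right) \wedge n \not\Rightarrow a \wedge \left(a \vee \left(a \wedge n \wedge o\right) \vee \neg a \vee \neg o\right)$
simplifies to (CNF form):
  $n \wedge \neg a$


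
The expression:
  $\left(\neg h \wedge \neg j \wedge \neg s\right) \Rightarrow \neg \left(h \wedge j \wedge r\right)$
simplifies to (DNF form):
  $\text{True}$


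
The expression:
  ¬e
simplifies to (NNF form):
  ¬e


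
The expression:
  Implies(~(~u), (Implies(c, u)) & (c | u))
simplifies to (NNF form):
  True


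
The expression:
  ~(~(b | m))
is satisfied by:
  {b: True, m: True}
  {b: True, m: False}
  {m: True, b: False}


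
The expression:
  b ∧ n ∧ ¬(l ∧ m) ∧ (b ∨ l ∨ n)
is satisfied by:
  {b: True, n: True, l: False, m: False}
  {m: True, b: True, n: True, l: False}
  {l: True, b: True, n: True, m: False}


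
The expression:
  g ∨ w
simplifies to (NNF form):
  g ∨ w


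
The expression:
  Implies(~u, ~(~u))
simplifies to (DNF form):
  u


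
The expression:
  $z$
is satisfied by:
  {z: True}


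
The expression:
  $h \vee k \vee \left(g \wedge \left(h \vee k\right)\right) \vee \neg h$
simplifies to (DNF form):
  $\text{True}$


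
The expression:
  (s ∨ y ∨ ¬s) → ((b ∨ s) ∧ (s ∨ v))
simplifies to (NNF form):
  s ∨ (b ∧ v)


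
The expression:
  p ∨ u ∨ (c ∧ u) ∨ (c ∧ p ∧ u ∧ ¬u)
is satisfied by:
  {u: True, p: True}
  {u: True, p: False}
  {p: True, u: False}


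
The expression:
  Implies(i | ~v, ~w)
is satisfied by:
  {v: True, i: False, w: False}
  {i: False, w: False, v: False}
  {v: True, i: True, w: False}
  {i: True, v: False, w: False}
  {w: True, v: True, i: False}


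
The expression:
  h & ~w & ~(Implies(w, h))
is never true.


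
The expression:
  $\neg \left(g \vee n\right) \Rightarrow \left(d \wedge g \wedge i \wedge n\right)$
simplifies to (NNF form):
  $g \vee n$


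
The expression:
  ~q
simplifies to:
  ~q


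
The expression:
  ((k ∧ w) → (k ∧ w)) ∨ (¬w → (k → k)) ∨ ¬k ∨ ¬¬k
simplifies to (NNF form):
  True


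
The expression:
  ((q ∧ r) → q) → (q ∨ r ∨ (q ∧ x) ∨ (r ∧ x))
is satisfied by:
  {r: True, q: True}
  {r: True, q: False}
  {q: True, r: False}


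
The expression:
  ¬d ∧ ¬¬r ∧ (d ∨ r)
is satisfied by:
  {r: True, d: False}


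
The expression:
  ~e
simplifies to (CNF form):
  ~e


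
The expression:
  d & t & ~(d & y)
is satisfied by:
  {t: True, d: True, y: False}


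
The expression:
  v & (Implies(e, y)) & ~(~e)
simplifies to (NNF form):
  e & v & y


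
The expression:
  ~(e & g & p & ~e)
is always true.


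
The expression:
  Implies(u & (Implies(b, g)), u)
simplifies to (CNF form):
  True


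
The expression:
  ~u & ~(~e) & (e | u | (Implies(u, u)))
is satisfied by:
  {e: True, u: False}


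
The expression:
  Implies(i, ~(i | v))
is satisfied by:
  {i: False}


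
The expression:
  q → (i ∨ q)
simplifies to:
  True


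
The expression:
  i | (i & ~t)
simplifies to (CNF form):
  i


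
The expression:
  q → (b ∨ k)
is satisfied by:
  {b: True, k: True, q: False}
  {b: True, q: False, k: False}
  {k: True, q: False, b: False}
  {k: False, q: False, b: False}
  {b: True, k: True, q: True}
  {b: True, q: True, k: False}
  {k: True, q: True, b: False}


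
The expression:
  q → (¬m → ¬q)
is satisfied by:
  {m: True, q: False}
  {q: False, m: False}
  {q: True, m: True}


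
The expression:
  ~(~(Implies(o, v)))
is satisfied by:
  {v: True, o: False}
  {o: False, v: False}
  {o: True, v: True}


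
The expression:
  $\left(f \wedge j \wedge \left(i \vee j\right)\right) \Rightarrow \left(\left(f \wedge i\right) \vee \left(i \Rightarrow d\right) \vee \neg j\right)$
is always true.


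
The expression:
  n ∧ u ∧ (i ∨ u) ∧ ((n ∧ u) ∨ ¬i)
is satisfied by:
  {u: True, n: True}


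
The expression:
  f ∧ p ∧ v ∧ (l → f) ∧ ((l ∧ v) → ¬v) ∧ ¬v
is never true.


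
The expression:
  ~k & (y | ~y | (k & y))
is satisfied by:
  {k: False}


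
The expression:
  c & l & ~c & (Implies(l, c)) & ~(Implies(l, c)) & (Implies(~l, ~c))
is never true.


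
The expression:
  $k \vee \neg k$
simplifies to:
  $\text{True}$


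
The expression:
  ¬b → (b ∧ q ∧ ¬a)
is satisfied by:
  {b: True}


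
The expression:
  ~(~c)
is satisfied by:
  {c: True}


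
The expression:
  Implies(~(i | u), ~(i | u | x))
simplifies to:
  i | u | ~x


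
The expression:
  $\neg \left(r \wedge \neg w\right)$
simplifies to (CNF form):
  $w \vee \neg r$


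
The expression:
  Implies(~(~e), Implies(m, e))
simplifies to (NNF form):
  True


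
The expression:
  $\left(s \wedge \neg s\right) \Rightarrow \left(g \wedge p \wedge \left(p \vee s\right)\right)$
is always true.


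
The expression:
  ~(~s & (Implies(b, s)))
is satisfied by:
  {b: True, s: True}
  {b: True, s: False}
  {s: True, b: False}


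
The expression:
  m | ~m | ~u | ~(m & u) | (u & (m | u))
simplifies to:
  True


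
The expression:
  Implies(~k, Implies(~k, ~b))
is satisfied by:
  {k: True, b: False}
  {b: False, k: False}
  {b: True, k: True}


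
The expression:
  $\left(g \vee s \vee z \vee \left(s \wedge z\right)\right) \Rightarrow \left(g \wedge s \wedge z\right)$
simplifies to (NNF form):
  $\left(g \vee \neg z\right) \wedge \left(s \vee \neg g\right) \wedge \left(z \vee \neg s\right)$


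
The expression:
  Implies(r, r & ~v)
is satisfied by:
  {v: False, r: False}
  {r: True, v: False}
  {v: True, r: False}


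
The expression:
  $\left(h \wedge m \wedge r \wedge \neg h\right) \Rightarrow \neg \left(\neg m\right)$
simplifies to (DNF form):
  $\text{True}$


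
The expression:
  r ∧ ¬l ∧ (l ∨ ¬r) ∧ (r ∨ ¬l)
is never true.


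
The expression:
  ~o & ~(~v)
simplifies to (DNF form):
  v & ~o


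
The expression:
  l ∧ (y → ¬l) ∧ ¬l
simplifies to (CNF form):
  False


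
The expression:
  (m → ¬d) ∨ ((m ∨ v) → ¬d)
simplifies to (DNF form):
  ¬d ∨ ¬m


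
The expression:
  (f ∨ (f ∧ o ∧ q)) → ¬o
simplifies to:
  ¬f ∨ ¬o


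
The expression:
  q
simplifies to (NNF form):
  q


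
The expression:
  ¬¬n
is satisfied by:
  {n: True}


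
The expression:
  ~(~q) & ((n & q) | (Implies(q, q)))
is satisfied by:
  {q: True}


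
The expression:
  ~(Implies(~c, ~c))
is never true.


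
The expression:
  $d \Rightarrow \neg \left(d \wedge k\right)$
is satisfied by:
  {k: False, d: False}
  {d: True, k: False}
  {k: True, d: False}


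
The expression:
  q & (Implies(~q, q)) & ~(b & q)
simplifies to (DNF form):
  q & ~b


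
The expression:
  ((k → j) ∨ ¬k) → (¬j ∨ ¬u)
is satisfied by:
  {u: False, j: False}
  {j: True, u: False}
  {u: True, j: False}


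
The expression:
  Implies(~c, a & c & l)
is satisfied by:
  {c: True}


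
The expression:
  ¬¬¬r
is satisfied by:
  {r: False}


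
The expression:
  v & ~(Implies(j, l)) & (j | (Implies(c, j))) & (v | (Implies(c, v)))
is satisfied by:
  {j: True, v: True, l: False}


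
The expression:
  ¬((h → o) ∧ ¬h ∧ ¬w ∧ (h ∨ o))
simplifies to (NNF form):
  h ∨ w ∨ ¬o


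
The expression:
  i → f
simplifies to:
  f ∨ ¬i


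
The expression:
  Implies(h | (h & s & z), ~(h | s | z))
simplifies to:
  ~h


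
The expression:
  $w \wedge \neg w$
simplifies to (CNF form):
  $\text{False}$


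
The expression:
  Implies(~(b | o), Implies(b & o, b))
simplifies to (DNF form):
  True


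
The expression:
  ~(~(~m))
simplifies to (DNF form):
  ~m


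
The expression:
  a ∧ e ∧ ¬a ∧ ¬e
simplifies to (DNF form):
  False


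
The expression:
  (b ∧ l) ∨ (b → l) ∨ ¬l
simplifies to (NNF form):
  True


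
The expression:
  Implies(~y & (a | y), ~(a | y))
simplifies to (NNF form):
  y | ~a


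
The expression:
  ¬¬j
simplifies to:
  j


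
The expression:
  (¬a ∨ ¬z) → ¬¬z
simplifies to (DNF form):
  z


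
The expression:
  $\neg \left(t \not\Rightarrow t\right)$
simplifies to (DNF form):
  $\text{True}$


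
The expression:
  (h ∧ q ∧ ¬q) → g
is always true.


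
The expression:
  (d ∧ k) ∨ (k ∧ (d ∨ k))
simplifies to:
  k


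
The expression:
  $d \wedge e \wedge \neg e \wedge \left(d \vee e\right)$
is never true.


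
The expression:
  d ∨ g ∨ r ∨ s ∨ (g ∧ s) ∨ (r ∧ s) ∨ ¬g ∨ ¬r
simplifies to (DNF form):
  True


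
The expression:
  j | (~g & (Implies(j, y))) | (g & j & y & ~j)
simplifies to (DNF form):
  j | ~g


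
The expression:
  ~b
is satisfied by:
  {b: False}


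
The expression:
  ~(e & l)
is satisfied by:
  {l: False, e: False}
  {e: True, l: False}
  {l: True, e: False}


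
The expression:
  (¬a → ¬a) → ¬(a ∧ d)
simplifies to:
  ¬a ∨ ¬d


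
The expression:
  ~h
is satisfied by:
  {h: False}


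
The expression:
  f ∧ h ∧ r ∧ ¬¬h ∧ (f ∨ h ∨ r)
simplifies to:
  f ∧ h ∧ r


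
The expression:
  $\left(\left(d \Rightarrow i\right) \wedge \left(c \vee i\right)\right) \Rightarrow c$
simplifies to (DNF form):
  $c \vee \neg i$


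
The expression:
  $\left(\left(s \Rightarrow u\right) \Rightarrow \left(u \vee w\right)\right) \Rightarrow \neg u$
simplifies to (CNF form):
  $\neg u$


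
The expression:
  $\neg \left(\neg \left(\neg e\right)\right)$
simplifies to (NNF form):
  $\neg e$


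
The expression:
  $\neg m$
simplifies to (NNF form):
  $\neg m$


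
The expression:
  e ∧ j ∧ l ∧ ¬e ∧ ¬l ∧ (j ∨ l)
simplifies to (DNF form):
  False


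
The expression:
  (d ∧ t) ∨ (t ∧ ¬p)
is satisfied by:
  {t: True, d: True, p: False}
  {t: True, p: False, d: False}
  {t: True, d: True, p: True}


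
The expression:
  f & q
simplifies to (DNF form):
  f & q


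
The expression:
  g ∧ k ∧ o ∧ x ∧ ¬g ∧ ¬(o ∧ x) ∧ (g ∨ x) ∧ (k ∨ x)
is never true.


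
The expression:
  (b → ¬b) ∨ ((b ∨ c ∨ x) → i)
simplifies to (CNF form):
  i ∨ ¬b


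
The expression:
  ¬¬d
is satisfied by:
  {d: True}


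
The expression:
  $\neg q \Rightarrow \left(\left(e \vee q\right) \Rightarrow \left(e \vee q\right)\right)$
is always true.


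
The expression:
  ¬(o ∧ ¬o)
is always true.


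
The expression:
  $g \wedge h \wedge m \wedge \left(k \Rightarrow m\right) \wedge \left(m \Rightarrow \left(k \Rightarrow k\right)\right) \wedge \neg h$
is never true.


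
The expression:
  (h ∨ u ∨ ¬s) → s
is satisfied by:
  {s: True}


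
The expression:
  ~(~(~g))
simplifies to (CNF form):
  ~g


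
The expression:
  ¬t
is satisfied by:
  {t: False}


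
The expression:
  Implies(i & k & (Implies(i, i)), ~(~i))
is always true.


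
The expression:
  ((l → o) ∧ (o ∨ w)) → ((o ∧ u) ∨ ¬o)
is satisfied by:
  {u: True, o: False}
  {o: False, u: False}
  {o: True, u: True}


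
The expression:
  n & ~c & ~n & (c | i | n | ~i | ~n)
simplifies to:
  False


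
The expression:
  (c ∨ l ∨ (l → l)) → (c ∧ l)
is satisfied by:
  {c: True, l: True}


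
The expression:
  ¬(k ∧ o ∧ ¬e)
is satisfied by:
  {e: True, o: False, k: False}
  {o: False, k: False, e: False}
  {e: True, k: True, o: False}
  {k: True, o: False, e: False}
  {e: True, o: True, k: False}
  {o: True, e: False, k: False}
  {e: True, k: True, o: True}
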